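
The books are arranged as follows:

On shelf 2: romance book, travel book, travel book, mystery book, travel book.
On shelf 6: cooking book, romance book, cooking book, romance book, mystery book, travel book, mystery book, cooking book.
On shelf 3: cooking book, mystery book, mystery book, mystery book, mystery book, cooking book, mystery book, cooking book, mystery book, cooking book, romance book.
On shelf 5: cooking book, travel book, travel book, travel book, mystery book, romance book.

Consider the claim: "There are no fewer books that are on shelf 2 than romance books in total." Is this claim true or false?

There are 5 books on shelf 2.
There are 5 romance books.
The claim requires 5 ≥ 5, which holds.

True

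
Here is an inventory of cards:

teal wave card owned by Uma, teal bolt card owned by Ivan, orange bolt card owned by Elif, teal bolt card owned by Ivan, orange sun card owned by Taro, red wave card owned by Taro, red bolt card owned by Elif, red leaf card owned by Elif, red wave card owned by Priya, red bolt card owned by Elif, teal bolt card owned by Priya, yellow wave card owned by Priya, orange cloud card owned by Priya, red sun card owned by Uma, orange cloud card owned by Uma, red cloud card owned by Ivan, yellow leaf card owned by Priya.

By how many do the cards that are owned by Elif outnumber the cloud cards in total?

cards owned by Elif: 4.
cloud cards: 3.
4 − 3 = 1.

1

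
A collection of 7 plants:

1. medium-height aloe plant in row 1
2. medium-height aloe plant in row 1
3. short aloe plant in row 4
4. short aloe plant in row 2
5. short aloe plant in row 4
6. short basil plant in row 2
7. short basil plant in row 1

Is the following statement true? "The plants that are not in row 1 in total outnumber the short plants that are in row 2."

|plants that are not in row 1| = 4.
|short plants in row 2| = 2.
The claim requires 4 > 2, which holds.

True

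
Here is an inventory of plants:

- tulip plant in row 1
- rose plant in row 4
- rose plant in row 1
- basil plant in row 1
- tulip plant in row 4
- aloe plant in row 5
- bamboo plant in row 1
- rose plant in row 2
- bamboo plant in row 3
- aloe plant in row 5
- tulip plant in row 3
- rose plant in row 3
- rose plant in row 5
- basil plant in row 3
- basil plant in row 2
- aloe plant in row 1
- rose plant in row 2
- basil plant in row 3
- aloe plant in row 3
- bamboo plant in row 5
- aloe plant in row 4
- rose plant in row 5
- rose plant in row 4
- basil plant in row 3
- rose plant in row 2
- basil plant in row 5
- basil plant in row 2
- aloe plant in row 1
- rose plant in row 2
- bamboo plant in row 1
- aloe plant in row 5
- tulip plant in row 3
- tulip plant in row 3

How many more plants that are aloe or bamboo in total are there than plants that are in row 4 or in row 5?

0

plants that are aloe or bamboo: 11.
plants in row 4 or in row 5: 11.
11 − 11 = 0.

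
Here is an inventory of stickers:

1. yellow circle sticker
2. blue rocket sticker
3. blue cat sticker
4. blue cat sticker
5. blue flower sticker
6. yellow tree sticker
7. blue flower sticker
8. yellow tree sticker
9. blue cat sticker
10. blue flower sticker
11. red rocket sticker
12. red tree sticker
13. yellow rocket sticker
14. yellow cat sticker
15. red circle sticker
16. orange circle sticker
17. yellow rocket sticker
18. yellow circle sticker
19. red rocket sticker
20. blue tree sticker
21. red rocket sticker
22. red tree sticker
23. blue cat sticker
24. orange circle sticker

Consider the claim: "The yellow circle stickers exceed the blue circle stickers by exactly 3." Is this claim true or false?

False

yellow circle stickers: 2.
blue circle stickers: 0.
The claim requires 2 − 0 (= 2) to equal 3, which does not hold.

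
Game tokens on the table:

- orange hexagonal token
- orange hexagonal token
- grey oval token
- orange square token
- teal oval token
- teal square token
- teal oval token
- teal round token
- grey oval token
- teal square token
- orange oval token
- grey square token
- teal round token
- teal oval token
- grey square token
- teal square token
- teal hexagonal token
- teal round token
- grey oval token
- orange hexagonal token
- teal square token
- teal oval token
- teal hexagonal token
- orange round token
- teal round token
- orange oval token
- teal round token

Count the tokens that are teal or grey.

20

grey: 5; teal: 15; together 5 + 15 = 20.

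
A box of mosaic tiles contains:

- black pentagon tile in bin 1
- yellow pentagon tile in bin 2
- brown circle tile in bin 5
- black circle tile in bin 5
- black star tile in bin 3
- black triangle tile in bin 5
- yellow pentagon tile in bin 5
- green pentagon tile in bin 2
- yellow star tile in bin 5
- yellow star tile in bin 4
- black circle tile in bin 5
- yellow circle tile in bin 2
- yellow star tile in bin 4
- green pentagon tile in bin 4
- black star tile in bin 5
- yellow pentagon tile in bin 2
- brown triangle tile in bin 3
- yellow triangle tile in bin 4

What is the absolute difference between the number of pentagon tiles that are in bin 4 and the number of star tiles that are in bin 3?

pentagon tiles in bin 4: 1. star tiles in bin 3: 1.
|1 − 1| = 1 − 1 = 0.

0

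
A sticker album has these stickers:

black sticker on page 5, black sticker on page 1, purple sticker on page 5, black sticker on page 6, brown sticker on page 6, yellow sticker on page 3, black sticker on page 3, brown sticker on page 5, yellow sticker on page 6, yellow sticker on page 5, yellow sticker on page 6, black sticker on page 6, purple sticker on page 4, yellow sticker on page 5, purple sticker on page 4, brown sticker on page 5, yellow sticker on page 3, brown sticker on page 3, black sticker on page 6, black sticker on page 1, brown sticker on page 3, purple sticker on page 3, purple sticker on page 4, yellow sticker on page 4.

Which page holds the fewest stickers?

page 1

Counts by page: page 3→6, page 5→6, page 6→6, page 4→4, page 1→2.
The minimum is 2, held uniquely by page 1.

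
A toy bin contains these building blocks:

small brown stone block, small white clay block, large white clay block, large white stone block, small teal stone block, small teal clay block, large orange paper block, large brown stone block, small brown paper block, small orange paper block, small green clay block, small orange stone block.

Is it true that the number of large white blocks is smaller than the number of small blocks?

True

|large white blocks| = 2.
|small blocks| = 8.
The claim requires 2 < 8, which holds.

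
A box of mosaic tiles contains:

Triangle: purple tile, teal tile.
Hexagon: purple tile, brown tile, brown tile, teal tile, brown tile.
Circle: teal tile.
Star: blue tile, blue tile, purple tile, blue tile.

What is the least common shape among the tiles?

circle

Counts by shape: hexagon 5, star 4, triangle 2, circle 1.
The minimum is 1, held uniquely by circle.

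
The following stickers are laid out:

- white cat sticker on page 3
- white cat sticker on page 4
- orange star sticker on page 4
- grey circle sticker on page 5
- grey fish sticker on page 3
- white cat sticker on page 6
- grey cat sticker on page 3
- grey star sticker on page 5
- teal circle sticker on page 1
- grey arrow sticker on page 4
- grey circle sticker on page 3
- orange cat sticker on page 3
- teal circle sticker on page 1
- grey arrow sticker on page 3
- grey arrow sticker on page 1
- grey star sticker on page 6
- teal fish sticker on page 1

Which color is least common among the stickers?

orange

Counts by color: grey 9, white 3, teal 3, orange 2.
The minimum is 2, held uniquely by orange.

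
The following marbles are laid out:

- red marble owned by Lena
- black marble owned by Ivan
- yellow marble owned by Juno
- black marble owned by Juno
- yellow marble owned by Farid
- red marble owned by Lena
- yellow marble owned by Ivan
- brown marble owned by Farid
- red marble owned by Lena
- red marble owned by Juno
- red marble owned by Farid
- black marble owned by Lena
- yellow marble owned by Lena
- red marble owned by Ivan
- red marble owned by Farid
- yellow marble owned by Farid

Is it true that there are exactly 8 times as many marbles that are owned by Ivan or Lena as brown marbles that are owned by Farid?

True

|marbles owned by Ivan or Lena| = 8.
|brown marbles owned by Farid| = 1.
The claim requires 8 = 8 × 1 = 8, which holds.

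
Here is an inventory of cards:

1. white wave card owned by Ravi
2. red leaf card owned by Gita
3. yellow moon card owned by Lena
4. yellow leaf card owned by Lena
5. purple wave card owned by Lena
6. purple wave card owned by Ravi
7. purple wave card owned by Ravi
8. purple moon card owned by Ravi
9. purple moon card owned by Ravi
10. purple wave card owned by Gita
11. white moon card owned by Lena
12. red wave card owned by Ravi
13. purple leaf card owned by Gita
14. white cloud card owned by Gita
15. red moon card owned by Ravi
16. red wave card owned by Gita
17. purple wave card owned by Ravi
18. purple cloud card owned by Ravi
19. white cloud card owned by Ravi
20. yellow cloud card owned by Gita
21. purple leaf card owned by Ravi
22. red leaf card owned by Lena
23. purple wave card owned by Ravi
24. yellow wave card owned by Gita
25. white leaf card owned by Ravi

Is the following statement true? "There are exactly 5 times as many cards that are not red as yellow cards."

|cards that are not red| = 20.
|yellow cards| = 4.
The claim requires 20 = 5 × 4 = 20, which holds.

True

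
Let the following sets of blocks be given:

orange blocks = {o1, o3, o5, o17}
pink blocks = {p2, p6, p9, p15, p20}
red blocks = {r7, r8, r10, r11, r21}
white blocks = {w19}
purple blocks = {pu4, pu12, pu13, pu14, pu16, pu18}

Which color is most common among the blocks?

purple

Counts by color: purple 6, pink 5, red 5, orange 4, white 1.
The maximum is 6, held uniquely by purple.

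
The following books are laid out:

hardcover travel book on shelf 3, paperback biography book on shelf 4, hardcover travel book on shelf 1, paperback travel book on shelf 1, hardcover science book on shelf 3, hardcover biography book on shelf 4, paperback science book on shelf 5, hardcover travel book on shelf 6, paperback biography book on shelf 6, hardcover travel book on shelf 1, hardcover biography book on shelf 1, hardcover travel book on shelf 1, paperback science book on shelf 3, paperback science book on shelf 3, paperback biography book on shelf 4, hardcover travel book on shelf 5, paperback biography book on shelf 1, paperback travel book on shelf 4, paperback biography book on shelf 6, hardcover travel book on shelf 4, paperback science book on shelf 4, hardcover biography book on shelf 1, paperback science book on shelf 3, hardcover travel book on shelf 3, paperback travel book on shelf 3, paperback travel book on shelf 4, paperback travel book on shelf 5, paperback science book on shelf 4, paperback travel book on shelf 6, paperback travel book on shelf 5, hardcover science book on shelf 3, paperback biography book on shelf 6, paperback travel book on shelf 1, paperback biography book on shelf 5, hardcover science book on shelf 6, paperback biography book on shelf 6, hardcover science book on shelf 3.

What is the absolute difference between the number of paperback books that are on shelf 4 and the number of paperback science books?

0

paperback books on shelf 4: 6. paperback science books: 6.
|6 − 6| = 6 − 6 = 0.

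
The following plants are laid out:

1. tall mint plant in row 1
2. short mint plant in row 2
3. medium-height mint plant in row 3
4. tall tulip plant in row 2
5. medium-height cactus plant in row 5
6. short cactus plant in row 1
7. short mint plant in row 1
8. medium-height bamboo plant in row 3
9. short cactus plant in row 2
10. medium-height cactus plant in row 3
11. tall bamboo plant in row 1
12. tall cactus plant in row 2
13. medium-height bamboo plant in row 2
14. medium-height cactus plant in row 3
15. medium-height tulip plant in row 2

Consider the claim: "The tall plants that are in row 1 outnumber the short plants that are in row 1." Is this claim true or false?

|tall plants in row 1| = 2.
|short plants in row 1| = 2.
The claim requires 2 > 2, which does not hold.

False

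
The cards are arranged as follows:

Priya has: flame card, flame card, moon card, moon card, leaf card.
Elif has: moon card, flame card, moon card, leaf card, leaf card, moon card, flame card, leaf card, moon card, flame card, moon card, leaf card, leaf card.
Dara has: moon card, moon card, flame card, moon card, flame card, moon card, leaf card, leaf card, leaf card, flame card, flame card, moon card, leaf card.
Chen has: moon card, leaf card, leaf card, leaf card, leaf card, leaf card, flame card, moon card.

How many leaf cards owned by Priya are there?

1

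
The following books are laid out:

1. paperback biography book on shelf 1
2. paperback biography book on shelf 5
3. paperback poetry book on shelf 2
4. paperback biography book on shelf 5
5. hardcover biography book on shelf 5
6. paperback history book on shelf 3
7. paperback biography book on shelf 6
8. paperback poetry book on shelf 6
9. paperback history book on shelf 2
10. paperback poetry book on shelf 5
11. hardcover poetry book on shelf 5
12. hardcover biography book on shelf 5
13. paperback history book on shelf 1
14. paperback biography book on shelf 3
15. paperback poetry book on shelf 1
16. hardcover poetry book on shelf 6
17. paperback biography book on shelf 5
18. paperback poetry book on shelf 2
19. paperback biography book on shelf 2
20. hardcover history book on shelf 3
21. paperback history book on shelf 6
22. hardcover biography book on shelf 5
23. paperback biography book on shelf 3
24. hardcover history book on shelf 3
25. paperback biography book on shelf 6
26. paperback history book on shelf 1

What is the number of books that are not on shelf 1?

22

Total books: 26; with the excluded value: 4; remaining 26 − 4 = 22.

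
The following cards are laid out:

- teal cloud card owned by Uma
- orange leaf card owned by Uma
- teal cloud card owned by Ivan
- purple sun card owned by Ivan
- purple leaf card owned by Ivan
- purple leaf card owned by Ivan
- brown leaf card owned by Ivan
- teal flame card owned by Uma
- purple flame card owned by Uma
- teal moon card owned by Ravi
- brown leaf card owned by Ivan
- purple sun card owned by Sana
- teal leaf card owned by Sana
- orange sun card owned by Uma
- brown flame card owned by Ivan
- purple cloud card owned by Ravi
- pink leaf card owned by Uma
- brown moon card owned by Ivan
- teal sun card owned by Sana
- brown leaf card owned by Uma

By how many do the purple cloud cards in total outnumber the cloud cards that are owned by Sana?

purple cloud cards: 1.
cloud cards owned by Sana: 0.
1 − 0 = 1.

1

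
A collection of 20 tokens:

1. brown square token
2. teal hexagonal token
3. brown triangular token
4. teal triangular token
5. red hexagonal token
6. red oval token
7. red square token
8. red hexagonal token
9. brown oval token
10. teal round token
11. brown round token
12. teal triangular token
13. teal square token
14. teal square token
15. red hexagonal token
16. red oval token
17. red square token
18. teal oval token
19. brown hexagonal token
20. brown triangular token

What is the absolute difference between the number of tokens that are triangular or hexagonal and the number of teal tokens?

tokens that are triangular or hexagonal: 9. teal tokens: 7.
|9 − 7| = 9 − 7 = 2.

2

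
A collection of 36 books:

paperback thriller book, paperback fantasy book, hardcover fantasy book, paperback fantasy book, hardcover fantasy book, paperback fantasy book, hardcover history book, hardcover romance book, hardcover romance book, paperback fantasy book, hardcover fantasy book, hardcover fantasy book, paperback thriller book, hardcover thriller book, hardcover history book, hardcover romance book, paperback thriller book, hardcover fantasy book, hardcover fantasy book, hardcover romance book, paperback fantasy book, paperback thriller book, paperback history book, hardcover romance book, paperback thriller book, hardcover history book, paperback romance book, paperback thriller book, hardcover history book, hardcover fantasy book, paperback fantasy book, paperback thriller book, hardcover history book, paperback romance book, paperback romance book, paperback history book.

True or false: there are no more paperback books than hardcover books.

True

There are 18 paperback books.
There are 18 hardcover books.
The claim requires 18 ≤ 18, which holds.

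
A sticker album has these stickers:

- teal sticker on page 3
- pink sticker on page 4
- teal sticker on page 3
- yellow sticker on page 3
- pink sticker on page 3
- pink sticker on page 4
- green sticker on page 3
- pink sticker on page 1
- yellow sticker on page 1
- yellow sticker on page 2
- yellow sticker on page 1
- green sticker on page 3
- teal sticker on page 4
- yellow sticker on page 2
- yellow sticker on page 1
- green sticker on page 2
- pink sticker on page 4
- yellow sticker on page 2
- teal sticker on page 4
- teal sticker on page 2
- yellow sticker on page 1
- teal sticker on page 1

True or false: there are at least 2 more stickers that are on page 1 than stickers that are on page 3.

|stickers on page 1| = 6.
|stickers on page 3| = 6.
The claim requires 6 − 6 = 0 ≥ 2, which does not hold.

False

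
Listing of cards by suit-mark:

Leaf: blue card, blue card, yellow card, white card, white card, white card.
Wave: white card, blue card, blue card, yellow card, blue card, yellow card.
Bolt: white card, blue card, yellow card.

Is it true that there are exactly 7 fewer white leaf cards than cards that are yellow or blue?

True

white leaf cards: 3.
cards that are yellow or blue: 10.
The claim requires 10 − 3 (= 7) to equal 7, which holds.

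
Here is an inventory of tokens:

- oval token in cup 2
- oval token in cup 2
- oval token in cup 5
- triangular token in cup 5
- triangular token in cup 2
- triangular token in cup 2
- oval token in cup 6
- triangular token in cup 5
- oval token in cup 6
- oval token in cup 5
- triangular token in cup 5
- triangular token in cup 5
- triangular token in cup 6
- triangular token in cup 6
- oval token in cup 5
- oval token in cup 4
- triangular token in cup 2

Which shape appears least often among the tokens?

oval

Counts by shape: triangular 9, oval 8.
The minimum is 8, held uniquely by oval.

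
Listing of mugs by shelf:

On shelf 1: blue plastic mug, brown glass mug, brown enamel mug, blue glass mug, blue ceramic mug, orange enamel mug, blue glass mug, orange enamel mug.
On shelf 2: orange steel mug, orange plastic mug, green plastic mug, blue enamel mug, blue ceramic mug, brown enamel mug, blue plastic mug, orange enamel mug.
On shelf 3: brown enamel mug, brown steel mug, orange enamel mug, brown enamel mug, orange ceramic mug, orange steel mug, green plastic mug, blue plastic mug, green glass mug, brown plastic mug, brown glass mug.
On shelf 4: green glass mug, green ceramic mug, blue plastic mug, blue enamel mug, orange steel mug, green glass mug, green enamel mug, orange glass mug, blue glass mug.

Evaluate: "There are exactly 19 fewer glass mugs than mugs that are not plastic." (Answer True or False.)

True

There are 9 glass mugs.
There are 28 mugs that are not plastic.
The claim requires 28 − 9 (= 19) to equal 19, which holds.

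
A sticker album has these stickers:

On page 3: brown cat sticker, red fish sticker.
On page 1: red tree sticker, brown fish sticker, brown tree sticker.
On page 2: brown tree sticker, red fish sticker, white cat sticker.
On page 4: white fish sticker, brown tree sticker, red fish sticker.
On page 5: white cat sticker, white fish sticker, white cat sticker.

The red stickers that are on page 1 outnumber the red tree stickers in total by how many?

red stickers on page 1: 1.
red tree stickers: 1.
1 − 1 = 0.

0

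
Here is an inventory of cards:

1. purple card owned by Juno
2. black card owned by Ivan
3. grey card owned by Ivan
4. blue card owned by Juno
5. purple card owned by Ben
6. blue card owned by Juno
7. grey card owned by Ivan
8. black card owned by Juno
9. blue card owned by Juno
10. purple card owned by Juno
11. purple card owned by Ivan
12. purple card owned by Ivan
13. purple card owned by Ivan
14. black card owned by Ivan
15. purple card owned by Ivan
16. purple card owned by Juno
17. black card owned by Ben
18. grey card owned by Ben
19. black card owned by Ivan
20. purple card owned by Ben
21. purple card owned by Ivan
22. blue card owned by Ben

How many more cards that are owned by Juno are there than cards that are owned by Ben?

cards owned by Juno: 7.
cards owned by Ben: 5.
7 − 5 = 2.

2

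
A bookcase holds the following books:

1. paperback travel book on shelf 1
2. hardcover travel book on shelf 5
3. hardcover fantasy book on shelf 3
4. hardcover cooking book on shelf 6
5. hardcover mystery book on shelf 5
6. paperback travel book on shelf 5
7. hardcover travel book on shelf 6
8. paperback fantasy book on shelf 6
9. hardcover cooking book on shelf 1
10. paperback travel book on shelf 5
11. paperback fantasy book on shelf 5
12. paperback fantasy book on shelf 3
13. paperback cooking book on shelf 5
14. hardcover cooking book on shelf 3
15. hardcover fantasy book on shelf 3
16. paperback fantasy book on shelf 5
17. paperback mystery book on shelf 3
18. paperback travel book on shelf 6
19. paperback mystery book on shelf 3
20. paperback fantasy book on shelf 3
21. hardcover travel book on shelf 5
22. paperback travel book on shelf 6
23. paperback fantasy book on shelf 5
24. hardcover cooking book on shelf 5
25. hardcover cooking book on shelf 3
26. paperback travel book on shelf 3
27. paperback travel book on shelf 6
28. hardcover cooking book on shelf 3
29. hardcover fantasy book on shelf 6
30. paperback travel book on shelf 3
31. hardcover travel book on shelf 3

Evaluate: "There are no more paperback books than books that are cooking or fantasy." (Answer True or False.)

There are 17 paperback books.
There are 16 books that are cooking or fantasy.
The claim requires 17 ≤ 16, which does not hold.

False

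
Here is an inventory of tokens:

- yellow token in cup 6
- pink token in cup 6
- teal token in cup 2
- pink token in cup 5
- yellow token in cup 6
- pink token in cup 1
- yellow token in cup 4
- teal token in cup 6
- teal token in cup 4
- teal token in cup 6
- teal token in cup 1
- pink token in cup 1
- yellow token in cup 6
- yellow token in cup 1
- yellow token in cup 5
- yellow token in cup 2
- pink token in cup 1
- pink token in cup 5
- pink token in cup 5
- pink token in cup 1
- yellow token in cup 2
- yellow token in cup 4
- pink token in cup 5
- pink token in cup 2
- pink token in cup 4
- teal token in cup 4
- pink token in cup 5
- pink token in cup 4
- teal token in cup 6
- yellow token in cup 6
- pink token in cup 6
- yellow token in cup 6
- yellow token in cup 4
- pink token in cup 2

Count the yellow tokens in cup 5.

1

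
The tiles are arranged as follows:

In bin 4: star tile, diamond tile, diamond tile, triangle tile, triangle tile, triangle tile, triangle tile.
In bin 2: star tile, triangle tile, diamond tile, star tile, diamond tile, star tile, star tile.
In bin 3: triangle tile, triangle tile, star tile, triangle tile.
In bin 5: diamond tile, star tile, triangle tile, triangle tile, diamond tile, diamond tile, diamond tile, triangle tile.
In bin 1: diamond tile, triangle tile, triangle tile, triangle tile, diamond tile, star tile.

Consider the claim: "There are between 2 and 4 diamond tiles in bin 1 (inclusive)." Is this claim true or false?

True

|diamond tiles in bin 1| = 2.
The claim requires 2 ≤ 2 ≤ 4, which holds.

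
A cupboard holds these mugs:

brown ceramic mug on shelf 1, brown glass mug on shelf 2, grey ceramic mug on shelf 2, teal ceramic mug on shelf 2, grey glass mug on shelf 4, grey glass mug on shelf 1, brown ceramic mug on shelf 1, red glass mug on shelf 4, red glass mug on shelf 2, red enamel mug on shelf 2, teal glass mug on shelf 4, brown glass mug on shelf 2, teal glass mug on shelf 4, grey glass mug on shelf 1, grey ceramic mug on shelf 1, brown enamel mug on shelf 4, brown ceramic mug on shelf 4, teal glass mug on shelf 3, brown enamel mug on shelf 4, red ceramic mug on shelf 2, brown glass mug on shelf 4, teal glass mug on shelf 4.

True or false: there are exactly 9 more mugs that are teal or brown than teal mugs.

|mugs that are teal or brown| = 13.
|teal mugs| = 5.
The claim requires 13 − 5 (= 8) to equal 9, which does not hold.

False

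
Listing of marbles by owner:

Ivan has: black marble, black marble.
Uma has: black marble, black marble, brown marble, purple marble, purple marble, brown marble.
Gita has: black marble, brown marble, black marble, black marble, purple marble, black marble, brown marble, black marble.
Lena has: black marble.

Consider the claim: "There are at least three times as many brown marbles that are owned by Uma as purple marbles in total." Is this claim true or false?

brown marbles owned by Uma: 2.
purple marbles: 3.
The claim requires 2 ≥ 3 × 3 = 9, which does not hold.

False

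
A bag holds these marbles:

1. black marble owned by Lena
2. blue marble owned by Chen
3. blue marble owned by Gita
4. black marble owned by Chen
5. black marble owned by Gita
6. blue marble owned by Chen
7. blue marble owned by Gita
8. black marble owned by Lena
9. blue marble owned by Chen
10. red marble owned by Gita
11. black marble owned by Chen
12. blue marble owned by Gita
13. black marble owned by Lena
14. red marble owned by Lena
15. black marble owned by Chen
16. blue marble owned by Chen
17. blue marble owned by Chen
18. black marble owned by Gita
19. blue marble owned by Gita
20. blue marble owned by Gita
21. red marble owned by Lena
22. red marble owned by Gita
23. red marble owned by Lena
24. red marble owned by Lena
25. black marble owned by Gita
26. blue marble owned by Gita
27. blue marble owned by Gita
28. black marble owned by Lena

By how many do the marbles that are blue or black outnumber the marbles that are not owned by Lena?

marbles that are blue or black: 22.
marbles that are not owned by Lena: 20.
22 − 20 = 2.

2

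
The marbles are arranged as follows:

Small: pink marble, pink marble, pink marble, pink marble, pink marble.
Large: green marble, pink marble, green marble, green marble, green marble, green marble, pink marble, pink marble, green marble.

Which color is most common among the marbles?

pink

Counts by color: pink 8, green 6.
The maximum is 8, held uniquely by pink.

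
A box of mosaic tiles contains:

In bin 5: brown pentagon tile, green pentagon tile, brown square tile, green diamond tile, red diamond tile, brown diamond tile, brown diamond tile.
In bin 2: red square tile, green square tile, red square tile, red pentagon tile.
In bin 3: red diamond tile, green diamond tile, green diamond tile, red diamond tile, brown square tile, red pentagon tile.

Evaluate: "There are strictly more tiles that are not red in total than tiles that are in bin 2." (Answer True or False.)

True

tiles that are not red: 10.
tiles in bin 2: 4.
The claim requires 10 > 4, which holds.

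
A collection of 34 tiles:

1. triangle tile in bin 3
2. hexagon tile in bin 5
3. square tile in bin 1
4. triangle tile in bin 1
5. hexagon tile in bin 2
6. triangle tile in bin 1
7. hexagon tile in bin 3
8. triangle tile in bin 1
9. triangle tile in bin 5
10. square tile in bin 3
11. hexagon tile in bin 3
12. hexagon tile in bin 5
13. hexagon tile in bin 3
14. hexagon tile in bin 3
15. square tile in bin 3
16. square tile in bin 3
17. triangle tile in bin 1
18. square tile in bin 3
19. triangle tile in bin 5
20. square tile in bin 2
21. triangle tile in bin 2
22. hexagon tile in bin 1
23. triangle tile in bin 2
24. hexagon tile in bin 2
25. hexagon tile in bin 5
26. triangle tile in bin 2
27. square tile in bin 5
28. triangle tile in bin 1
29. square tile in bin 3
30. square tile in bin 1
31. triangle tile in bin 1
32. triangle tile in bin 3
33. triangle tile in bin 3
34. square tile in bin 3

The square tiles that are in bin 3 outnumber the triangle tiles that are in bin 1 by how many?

0

square tiles in bin 3: 6.
triangle tiles in bin 1: 6.
6 − 6 = 0.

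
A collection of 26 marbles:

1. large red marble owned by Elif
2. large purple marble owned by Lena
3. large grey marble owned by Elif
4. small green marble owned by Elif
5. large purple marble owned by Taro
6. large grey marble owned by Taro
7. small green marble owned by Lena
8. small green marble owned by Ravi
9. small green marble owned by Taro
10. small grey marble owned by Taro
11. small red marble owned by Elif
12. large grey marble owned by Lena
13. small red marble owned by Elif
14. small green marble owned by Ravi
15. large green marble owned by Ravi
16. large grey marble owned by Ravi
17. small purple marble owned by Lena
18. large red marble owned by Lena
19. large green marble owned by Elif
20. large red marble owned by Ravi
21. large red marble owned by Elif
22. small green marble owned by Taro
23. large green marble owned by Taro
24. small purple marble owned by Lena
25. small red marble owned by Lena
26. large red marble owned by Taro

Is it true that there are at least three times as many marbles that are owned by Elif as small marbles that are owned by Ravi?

marbles owned by Elif: 7.
small marbles owned by Ravi: 2.
The claim requires 7 ≥ 3 × 2 = 6, which holds.

True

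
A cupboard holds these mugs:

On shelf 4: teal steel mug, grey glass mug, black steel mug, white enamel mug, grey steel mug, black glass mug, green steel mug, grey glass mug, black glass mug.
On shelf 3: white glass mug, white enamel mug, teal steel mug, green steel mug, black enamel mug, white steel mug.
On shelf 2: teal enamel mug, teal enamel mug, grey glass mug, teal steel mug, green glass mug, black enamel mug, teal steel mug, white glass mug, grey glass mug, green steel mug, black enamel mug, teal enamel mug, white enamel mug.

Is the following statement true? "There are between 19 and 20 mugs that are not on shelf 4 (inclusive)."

There are 19 mugs that are not on shelf 4.
The claim requires 19 ≤ 19 ≤ 20, which holds.

True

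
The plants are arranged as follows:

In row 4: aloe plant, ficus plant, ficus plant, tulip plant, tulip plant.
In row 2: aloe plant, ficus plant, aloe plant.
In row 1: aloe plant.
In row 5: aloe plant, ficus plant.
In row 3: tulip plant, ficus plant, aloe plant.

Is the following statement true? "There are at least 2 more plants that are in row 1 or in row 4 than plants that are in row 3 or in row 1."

plants in row 1 or in row 4: 6.
plants in row 3 or in row 1: 4.
The claim requires 6 − 4 = 2 ≥ 2, which holds.

True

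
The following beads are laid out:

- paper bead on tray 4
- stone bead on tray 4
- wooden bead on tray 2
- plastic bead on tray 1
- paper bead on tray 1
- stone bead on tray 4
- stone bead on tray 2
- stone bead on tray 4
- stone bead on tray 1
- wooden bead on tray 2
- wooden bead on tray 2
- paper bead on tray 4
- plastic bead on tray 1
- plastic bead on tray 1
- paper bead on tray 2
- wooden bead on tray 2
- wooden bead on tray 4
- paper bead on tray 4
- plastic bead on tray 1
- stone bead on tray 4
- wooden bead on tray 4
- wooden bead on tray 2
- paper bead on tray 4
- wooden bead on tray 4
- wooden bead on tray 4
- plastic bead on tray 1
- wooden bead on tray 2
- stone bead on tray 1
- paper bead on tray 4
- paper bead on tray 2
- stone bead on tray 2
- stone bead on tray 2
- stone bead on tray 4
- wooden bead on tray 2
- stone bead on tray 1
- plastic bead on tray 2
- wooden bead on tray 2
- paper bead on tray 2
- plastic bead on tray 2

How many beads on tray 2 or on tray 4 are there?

30

on tray 2: 16; on tray 4: 14; together 16 + 14 = 30.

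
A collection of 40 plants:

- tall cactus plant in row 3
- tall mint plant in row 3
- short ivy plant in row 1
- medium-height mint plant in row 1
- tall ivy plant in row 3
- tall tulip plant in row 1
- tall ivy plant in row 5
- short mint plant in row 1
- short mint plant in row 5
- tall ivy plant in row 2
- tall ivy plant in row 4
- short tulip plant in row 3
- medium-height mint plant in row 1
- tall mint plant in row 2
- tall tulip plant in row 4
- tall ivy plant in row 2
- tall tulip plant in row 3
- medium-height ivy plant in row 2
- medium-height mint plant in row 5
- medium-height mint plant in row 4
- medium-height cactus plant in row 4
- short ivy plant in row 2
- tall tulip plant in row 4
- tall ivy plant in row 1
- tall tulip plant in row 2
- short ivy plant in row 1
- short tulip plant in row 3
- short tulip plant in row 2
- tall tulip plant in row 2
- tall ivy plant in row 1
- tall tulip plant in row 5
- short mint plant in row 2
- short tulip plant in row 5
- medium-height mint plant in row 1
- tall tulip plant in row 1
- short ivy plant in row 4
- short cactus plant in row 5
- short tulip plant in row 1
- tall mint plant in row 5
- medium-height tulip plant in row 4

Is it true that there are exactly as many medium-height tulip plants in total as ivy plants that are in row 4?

|medium-height tulip plants| = 1.
|ivy plants in row 4| = 2.
The claim requires 1 = 2, which does not hold.

False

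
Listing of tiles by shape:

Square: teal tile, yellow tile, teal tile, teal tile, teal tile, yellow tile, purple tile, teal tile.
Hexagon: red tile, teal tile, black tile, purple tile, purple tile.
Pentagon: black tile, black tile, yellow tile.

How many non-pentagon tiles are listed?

13

Total tiles: 16; with the excluded value: 3; remaining 16 − 3 = 13.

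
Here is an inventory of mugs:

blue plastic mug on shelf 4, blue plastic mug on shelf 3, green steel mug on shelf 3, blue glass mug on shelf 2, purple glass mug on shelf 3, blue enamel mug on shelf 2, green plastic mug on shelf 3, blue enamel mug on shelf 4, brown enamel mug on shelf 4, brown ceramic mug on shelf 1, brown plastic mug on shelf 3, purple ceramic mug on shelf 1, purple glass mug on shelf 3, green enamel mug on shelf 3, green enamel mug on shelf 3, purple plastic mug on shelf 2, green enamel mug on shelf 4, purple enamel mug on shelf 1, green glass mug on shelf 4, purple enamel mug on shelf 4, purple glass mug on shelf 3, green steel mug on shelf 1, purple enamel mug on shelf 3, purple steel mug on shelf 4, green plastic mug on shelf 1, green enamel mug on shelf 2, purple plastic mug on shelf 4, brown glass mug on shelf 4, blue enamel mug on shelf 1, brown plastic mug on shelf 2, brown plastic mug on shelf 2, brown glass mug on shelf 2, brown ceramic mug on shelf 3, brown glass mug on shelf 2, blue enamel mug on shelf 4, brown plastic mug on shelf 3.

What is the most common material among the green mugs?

enamel

Counts by material (restricted to green mugs): enamel 4, steel 2, plastic 2, glass 1.
The maximum is 4, held uniquely by enamel.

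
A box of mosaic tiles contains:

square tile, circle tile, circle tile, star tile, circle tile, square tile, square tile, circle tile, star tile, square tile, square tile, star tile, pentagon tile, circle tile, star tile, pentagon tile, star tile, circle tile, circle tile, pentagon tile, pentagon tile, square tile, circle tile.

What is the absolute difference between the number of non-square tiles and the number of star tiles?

non-square tiles: 17. star tiles: 5.
|17 − 5| = 17 − 5 = 12.

12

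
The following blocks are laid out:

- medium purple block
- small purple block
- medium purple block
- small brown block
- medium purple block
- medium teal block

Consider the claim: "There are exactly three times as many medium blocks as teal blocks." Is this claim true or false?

False

|medium blocks| = 4.
|teal blocks| = 1.
The claim requires 4 = 3 × 1 = 3, which does not hold.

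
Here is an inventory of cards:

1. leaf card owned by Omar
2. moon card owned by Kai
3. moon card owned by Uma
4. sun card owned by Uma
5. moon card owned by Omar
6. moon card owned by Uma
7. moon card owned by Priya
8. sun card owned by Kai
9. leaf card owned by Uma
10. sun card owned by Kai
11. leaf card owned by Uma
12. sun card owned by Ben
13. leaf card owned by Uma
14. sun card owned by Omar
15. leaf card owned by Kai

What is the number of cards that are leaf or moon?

10

leaf: 5; moon: 5; together 5 + 5 = 10.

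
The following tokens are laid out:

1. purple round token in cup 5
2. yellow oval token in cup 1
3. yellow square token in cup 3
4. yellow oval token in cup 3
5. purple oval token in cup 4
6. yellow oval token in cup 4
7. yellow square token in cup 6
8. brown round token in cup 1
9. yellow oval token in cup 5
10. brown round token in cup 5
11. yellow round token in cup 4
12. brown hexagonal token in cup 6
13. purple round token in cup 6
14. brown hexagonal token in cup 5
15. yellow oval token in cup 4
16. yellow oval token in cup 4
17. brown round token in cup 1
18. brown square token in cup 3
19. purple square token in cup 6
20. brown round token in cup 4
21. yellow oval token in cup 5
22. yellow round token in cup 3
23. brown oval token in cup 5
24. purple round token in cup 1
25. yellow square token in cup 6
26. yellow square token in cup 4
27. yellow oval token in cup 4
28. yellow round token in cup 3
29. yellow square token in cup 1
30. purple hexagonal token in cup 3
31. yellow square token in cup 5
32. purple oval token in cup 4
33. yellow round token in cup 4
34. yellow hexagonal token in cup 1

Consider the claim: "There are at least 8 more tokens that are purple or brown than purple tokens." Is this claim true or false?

True

tokens that are purple or brown: 15.
purple tokens: 7.
The claim requires 15 − 7 = 8 ≥ 8, which holds.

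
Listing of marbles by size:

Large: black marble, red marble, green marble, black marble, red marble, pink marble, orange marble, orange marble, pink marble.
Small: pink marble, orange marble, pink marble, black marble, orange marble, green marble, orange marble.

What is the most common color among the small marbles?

orange

Counts by color (restricted to small marbles): orange 3, pink 2, black 1, green 1.
The maximum is 3, held uniquely by orange.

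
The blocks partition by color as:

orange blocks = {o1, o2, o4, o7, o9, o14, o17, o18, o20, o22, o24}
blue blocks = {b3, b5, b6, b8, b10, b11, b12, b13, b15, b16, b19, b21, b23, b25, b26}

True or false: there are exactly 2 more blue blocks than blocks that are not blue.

False

|blue blocks| = 15.
|blocks that are not blue| = 11.
The claim requires 15 − 11 (= 4) to equal 2, which does not hold.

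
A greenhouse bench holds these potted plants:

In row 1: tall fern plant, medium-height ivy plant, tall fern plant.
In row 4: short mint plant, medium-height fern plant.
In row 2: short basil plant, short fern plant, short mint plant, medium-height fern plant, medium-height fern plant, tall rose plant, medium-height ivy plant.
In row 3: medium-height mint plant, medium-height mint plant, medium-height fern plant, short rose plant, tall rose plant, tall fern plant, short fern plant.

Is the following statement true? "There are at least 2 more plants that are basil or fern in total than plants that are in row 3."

There are 10 plants that are basil or fern.
There are 7 plants in row 3.
The claim requires 10 − 7 = 3 ≥ 2, which holds.

True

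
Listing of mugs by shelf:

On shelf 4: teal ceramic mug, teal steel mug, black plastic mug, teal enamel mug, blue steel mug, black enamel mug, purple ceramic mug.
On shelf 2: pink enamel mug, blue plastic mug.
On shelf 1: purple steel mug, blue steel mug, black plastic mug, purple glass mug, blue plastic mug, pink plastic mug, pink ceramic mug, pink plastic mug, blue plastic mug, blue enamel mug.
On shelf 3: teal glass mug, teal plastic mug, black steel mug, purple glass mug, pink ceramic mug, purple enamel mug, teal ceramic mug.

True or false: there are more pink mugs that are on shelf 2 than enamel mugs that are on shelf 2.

pink mugs on shelf 2: 1.
enamel mugs on shelf 2: 1.
The claim requires 1 > 1, which does not hold.

False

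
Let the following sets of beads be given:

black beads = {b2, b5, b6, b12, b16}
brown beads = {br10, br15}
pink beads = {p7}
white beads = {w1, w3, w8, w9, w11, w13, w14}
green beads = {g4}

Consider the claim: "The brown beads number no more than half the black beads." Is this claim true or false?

There are 2 brown beads.
There are 5 black beads.
The claim requires 2 × 2 = 4 ≤ 5, which holds.

True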